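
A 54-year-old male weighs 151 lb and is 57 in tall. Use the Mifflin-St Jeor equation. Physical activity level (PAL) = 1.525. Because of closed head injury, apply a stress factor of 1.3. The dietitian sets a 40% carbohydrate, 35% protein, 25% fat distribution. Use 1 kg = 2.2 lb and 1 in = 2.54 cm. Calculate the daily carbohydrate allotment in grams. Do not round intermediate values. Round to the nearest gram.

263 g/day

Convert to metric: weight = 151 ÷ 2.2 = 68.6364 kg; height = 57 × 2.54 = 144.78 cm.
Mifflin-St Jeor (male): BMR = 10(68.6364) + 6.25(144.78) − 5(54) + 5 = 686.3636 + 904.875 − 270 + 5 = 1326.2386 kcal/day.
TEE = 1326.2386 × 1.525 = 2022.5139 kcal/day.
With stress factor 1.3: 2022.5139 × 1.3 = 2629.2681 kcal/day.
Carbohydrate energy = 40% × 2629.2681 = 1051.7072 kcal.
Carbohydrate = 1051.7072 ÷ 4 kcal/g = 262.9268 g.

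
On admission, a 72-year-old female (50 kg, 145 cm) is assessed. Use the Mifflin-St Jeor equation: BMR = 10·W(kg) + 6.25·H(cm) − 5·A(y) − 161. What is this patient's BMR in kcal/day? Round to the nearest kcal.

885 kcal/day

Mifflin-St Jeor (female): BMR = 10(50) + 6.25(145) − 5(72) − 161 = 500 + 906.25 − 360 − 161 = 885.25 kcal/day.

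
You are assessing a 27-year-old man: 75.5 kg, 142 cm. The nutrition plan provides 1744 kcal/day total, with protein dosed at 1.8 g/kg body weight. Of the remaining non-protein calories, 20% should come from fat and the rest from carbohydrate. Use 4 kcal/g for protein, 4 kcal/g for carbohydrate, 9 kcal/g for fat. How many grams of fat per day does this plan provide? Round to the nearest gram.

Protein = 1.8 × 75.5 = 135.9 g → 135.9 × 4 = 543.6 kcal.
Non-protein calories = 1744 − 543.6 = 1200.4 kcal.
Fat: 20% × 1200.4 = 240.08 kcal; carbohydrate: 960.32 kcal.
Fat: 240.08 kcal ÷ 9 kcal/g = 26.6756 g.

27 g/day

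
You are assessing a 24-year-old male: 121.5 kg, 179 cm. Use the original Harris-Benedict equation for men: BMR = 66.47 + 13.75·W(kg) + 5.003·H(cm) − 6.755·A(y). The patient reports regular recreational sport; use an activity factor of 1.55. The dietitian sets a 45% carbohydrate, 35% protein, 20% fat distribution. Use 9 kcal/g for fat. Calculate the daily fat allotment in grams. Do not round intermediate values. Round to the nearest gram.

Harris-Benedict: BMR = 66.47 + 13.75(121.5) + 5.003(179) − 6.755(24) = 2470.512 kcal/day.
TEE = 2470.512 × 1.55 = 3829.2936 kcal/day.
Fat energy = 20% × 3829.2936 = 765.8587 kcal.
Fat = 765.8587 ÷ 9 kcal/g = 85.0954 g.

85 g/day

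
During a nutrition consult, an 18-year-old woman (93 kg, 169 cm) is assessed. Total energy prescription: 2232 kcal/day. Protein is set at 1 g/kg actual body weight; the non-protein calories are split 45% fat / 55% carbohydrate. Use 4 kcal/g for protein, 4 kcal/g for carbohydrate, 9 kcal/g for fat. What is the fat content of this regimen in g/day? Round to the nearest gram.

Protein = 1 × 93 = 93 g → 93 × 4 = 372 kcal.
Non-protein calories = 2232 − 372 = 1860 kcal.
Fat: 45% × 1860 = 837 kcal; carbohydrate: 1023 kcal.
Fat: 837 kcal ÷ 9 kcal/g = 93 g.

93 g/day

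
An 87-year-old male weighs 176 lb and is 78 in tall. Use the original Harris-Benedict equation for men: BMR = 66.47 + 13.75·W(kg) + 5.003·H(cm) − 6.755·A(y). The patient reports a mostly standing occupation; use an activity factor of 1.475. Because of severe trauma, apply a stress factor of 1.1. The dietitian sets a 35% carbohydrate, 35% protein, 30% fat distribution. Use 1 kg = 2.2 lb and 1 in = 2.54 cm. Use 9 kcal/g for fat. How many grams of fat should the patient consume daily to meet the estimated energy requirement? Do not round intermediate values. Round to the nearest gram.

85 g/day

Convert to metric: weight = 176 ÷ 2.2 = 80 kg; height = 78 × 2.54 = 198.12 cm.
Harris-Benedict: BMR = 66.47 + 13.75(80) + 5.003(198.12) − 6.755(87) = 1569.9794 kcal/day.
TEE = 1569.9794 × 1.475 = 2315.7196 kcal/day.
With stress factor 1.1: 2315.7196 × 1.1 = 2547.2915 kcal/day.
Fat energy = 30% × 2547.2915 = 764.1875 kcal.
Fat = 764.1875 ÷ 9 kcal/g = 84.9097 g.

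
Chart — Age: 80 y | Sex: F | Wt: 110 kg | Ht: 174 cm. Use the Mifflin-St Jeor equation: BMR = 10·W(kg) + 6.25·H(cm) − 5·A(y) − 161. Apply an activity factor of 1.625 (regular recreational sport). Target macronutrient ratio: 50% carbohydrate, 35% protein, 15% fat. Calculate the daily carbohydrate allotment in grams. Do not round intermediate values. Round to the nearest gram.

Mifflin-St Jeor (female): BMR = 10(110) + 6.25(174) − 5(80) − 161 = 1100 + 1087.5 − 400 − 161 = 1626.5 kcal/day.
TEE = 1626.5 × 1.625 = 2643.0625 kcal/day.
Carbohydrate energy = 50% × 2643.0625 = 1321.5313 kcal.
Carbohydrate = 1321.5313 ÷ 4 kcal/g = 330.3828 g.

330 g/day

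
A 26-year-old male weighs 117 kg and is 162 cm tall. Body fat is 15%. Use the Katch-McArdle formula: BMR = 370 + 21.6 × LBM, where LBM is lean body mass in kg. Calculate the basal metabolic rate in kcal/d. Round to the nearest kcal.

2518 kcal/d

LBM = 117 × (1 − 0.15) = 99.45 kg. Katch-McArdle: BMR = 370 + 21.6 × 99.45 = 2518.12 kcal/day.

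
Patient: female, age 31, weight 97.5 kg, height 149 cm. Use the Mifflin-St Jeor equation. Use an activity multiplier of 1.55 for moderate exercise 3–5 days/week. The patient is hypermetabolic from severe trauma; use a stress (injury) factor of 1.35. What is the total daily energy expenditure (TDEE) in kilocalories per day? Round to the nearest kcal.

Mifflin-St Jeor (female): BMR = 10(97.5) + 6.25(149) − 5(31) − 161 = 975 + 931.25 − 155 − 161 = 1590.25 kcal/day.
TEE = BMR × activity factor = 1590.25 × 1.55 = 2464.8875 kcal/day.
Apply stress factor: 2464.8875 × 1.35 = 3327.5981 kcal/day.

3328 kilocalories per day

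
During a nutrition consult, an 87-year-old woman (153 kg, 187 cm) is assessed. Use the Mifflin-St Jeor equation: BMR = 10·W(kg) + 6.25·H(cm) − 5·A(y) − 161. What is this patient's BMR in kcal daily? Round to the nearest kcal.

2103 kcal daily

Mifflin-St Jeor (female): BMR = 10(153) + 6.25(187) − 5(87) − 161 = 1530 + 1168.75 − 435 − 161 = 2102.75 kcal/day.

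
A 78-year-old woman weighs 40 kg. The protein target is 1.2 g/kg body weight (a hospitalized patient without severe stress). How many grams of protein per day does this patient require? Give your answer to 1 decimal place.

Protein = 1.2 g/kg × 40 kg = 48 g/day.

48.0 g/day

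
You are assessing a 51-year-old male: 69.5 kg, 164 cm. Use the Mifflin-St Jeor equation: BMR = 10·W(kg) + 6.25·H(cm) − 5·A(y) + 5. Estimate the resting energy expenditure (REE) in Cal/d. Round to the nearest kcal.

Mifflin-St Jeor (male): BMR = 10(69.5) + 6.25(164) − 5(51) + 5 = 695 + 1025 − 255 + 5 = 1470 kcal/day.

1470 Cal/d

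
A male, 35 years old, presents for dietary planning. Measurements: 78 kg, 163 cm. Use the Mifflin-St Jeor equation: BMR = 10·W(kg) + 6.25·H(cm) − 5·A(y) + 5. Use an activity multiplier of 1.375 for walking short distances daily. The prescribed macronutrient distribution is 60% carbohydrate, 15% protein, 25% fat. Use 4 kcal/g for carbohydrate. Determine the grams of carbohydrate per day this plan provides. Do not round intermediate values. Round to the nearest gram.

336 g/day

Mifflin-St Jeor (male): BMR = 10(78) + 6.25(163) − 5(35) + 5 = 780 + 1018.75 − 175 + 5 = 1628.75 kcal/day.
TEE = 1628.75 × 1.375 = 2239.5313 kcal/day.
Carbohydrate energy = 60% × 2239.5313 = 1343.7188 kcal.
Carbohydrate = 1343.7188 ÷ 4 kcal/g = 335.9297 g.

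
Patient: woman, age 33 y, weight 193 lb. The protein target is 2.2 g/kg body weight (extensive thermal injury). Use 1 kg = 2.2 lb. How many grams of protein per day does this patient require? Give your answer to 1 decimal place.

193.0 g/day

Weight in kg = 193 ÷ 2.2 = 87.7273 kg.
Protein = 2.2 g/kg × 87.7273 kg = 193 g/day.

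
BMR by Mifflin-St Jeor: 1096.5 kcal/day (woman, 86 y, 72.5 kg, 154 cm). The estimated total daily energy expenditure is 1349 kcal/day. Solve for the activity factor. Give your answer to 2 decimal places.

Activity factor = TEE ÷ BMR = 1349 ÷ 1096.5 = 1.23.

1.23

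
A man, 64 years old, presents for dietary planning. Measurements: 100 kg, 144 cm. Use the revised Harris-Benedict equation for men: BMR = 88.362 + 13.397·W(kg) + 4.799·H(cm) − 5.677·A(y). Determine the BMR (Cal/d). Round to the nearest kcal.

Harris-Benedict: BMR = 88.362 + 13.397(100) + 4.799(144) − 5.677(64) = 1755.79 kcal/day.

1756 Cal/d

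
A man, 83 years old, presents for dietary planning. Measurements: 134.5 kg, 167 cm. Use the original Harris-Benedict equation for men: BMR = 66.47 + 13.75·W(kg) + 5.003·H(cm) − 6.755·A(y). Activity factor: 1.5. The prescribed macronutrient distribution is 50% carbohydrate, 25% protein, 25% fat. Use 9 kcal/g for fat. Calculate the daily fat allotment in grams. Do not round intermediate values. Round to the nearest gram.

91 g/day

Harris-Benedict: BMR = 66.47 + 13.75(134.5) + 5.003(167) − 6.755(83) = 2190.681 kcal/day.
TEE = 2190.681 × 1.5 = 3286.0215 kcal/day.
Fat energy = 25% × 3286.0215 = 821.5054 kcal.
Fat = 821.5054 ÷ 9 kcal/g = 91.2784 g.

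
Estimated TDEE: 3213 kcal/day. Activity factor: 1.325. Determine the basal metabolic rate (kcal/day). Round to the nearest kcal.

BMR = TEE ÷ activity factor = 3213 ÷ 1.325 = 2424.9057 kcal/day.

2425 kcal/day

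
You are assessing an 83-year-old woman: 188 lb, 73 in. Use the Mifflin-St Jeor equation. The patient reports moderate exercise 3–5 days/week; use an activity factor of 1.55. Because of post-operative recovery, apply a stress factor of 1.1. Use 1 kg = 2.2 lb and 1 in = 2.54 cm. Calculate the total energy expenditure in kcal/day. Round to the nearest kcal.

Convert to metric: weight = 188 ÷ 2.2 = 85.4545 kg; height = 73 × 2.54 = 185.42 cm.
Mifflin-St Jeor (female): BMR = 10(85.4545) + 6.25(185.42) − 5(83) − 161 = 854.5455 + 1158.875 − 415 − 161 = 1437.4205 kcal/day.
TEE = BMR × activity factor = 1437.4205 × 1.55 = 2228.0017 kcal/day.
Apply stress factor: 2228.0017 × 1.1 = 2450.8019 kcal/day.

2451 kcal/day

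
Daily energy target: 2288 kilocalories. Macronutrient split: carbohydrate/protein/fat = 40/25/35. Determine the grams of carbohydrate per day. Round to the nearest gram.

229 g/day

Carbohydrate energy = 40% × 2288 = 915.2 kcal.
At 4 kcal/g: 915.2 ÷ 4 = 228.8 g.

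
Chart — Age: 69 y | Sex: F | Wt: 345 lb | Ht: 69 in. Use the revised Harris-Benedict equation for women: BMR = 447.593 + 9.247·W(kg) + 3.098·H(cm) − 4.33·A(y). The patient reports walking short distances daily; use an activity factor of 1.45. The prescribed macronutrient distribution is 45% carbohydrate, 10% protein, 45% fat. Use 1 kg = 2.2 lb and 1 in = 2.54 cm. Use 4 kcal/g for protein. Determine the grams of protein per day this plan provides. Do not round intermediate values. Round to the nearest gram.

Convert to metric: weight = 345 ÷ 2.2 = 156.8182 kg; height = 69 × 2.54 = 175.26 cm.
Harris-Benedict: BMR = 447.593 + 9.247(156.8182) + 3.098(175.26) − 4.33(69) = 2141.8762 kcal/day.
TEE = 2141.8762 × 1.45 = 3105.7205 kcal/day.
Protein energy = 10% × 3105.7205 = 310.5721 kcal.
Protein = 310.5721 ÷ 4 kcal/g = 77.643 g.

78 g/day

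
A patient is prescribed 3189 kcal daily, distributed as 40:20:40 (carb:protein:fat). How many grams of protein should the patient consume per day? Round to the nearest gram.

159 g/day

Protein energy = 20% × 3189 = 637.8 kcal.
At 4 kcal/g: 637.8 ÷ 4 = 159.45 g.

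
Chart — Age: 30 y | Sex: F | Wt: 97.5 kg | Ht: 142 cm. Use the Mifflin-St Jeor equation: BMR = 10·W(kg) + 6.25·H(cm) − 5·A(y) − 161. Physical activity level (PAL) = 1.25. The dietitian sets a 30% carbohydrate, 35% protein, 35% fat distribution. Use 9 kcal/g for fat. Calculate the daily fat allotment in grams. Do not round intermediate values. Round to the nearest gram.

Mifflin-St Jeor (female): BMR = 10(97.5) + 6.25(142) − 5(30) − 161 = 975 + 887.5 − 150 − 161 = 1551.5 kcal/day.
TEE = 1551.5 × 1.25 = 1939.375 kcal/day.
Fat energy = 35% × 1939.375 = 678.7813 kcal.
Fat = 678.7813 ÷ 9 kcal/g = 75.4201 g.

75 g/day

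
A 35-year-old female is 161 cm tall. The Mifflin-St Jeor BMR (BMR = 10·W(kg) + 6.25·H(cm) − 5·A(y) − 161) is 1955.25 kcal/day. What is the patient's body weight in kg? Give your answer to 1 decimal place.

128.5 kg

1955.25 = 10·W + 6.25(161) − 5(35) − 161
10·W = 1955.25 − 670.25 = 1285, so W = 128.5 kg.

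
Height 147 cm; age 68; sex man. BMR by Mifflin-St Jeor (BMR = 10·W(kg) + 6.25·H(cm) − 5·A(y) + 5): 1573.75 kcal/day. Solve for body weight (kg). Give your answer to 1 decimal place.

99.0 kg

1573.75 = 10·W + 6.25(147) − 5(68) + 5
10·W = 1573.75 − 583.75 = 990, so W = 99 kg.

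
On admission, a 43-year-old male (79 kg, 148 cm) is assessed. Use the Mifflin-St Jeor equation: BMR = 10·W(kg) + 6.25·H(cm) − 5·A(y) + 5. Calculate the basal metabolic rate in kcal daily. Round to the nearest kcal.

1505 kcal daily

Mifflin-St Jeor (male): BMR = 10(79) + 6.25(148) − 5(43) + 5 = 790 + 925 − 215 + 5 = 1505 kcal/day.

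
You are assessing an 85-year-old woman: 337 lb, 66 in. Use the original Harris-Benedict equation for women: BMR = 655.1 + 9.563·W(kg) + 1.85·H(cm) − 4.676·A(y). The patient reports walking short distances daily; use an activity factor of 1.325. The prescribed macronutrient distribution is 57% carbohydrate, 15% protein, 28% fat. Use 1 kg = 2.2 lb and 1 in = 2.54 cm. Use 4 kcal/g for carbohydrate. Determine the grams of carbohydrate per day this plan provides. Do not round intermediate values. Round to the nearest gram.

Convert to metric: weight = 337 ÷ 2.2 = 153.1818 kg; height = 66 × 2.54 = 167.64 cm.
Harris-Benedict: BMR = 655.1 + 9.563(153.1818) + 1.85(167.64) − 4.676(85) = 2032.6517 kcal/day.
TEE = 2032.6517 × 1.325 = 2693.2635 kcal/day.
Carbohydrate energy = 57% × 2693.2635 = 1535.1602 kcal.
Carbohydrate = 1535.1602 ÷ 4 kcal/g = 383.7901 g.

384 g/day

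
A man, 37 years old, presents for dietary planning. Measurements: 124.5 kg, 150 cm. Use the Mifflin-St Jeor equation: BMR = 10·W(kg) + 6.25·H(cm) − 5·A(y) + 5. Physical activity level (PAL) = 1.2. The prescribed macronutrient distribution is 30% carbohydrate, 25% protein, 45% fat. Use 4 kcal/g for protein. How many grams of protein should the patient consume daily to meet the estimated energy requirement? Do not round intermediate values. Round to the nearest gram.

Mifflin-St Jeor (male): BMR = 10(124.5) + 6.25(150) − 5(37) + 5 = 1245 + 937.5 − 185 + 5 = 2002.5 kcal/day.
TEE = 2002.5 × 1.2 = 2403 kcal/day.
Protein energy = 25% × 2403 = 600.75 kcal.
Protein = 600.75 ÷ 4 kcal/g = 150.1875 g.

150 g/day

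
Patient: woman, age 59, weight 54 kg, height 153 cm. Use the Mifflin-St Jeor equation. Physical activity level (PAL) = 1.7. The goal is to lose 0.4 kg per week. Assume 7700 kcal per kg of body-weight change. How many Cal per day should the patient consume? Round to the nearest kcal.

1328 Cal per day

Mifflin-St Jeor (female): BMR = 10(54) + 6.25(153) − 5(59) − 161 = 540 + 956.25 − 295 − 161 = 1040.25 kcal/day.
TEE = 1040.25 × 1.7 = 1768.425 kcal/day.
Required daily deficit = 0.4 × 7700 ÷ 7 = 440 kcal/day.
Target intake = 1768.425 − 440 = 1328.425 kcal/day.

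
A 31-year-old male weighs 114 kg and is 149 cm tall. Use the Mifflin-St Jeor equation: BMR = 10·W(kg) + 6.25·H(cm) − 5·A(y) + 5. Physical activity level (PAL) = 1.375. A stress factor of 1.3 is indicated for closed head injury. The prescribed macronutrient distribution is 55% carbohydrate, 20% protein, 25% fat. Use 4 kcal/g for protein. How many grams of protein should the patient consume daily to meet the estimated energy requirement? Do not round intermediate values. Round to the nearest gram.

Mifflin-St Jeor (male): BMR = 10(114) + 6.25(149) − 5(31) + 5 = 1140 + 931.25 − 155 + 5 = 1921.25 kcal/day.
TEE = 1921.25 × 1.375 = 2641.7188 kcal/day.
With stress factor 1.3: 2641.7188 × 1.3 = 3434.2344 kcal/day.
Protein energy = 20% × 3434.2344 = 686.8469 kcal.
Protein = 686.8469 ÷ 4 kcal/g = 171.7117 g.

172 g/day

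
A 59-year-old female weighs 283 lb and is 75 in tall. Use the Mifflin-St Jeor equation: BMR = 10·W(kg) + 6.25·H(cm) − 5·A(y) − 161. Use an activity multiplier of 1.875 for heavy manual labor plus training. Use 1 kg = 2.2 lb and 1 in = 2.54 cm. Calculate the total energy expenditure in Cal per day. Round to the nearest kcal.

Convert to metric: weight = 283 ÷ 2.2 = 128.6364 kg; height = 75 × 2.54 = 190.5 cm.
Mifflin-St Jeor (female): BMR = 10(128.6364) + 6.25(190.5) − 5(59) − 161 = 1286.3636 + 1190.625 − 295 − 161 = 2020.9886 kcal/day.
TEE = BMR × activity factor = 2020.9886 × 1.875 = 3789.3537 kcal/day.

3789 Cal per day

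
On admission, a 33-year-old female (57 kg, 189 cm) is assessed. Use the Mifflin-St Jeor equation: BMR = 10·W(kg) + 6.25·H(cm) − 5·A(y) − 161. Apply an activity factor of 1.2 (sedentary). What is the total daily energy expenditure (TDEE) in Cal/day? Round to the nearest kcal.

1710 Cal/day

Mifflin-St Jeor (female): BMR = 10(57) + 6.25(189) − 5(33) − 161 = 570 + 1181.25 − 165 − 161 = 1425.25 kcal/day.
TEE = BMR × activity factor = 1425.25 × 1.2 = 1710.3 kcal/day.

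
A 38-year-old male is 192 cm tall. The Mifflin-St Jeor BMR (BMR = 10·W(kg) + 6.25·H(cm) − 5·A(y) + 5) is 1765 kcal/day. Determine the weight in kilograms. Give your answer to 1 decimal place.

1765 = 10·W + 6.25(192) − 5(38) + 5
10·W = 1765 − 1015 = 750, so W = 75 kg.

75.0 kg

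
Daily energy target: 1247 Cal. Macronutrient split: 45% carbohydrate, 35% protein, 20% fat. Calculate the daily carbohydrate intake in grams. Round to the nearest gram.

Carbohydrate energy = 45% × 1247 = 561.15 kcal.
At 4 kcal/g: 561.15 ÷ 4 = 140.2875 g.

140 g/day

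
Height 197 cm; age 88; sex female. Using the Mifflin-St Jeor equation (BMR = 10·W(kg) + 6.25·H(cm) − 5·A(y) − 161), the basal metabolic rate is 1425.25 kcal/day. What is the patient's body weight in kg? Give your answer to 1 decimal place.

1425.25 = 10·W + 6.25(197) − 5(88) − 161
10·W = 1425.25 − 630.25 = 795, so W = 79.5 kg.

79.5 kg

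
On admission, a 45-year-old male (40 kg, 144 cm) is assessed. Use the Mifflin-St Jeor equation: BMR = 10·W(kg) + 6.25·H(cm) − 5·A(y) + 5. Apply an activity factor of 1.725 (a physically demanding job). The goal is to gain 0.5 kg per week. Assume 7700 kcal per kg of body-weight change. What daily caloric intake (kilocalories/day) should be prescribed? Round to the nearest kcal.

Mifflin-St Jeor (male): BMR = 10(40) + 6.25(144) − 5(45) + 5 = 400 + 900 − 225 + 5 = 1080 kcal/day.
TEE = 1080 × 1.725 = 1863 kcal/day.
Required daily surplus = 0.5 × 7700 ÷ 7 = 550 kcal/day.
Target intake = 1863 + 550 = 2413 kcal/day.

2413 kilocalories/day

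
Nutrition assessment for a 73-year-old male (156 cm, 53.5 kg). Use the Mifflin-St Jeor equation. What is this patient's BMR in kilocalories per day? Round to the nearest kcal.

Mifflin-St Jeor (male): BMR = 10(53.5) + 6.25(156) − 5(73) + 5 = 535 + 975 − 365 + 5 = 1150 kcal/day.

1150 kilocalories per day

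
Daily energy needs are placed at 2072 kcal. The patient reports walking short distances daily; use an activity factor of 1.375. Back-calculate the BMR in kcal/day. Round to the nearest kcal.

BMR = TEE ÷ activity factor = 2072 ÷ 1.375 = 1506.9091 kcal/day.

1507 kcal/day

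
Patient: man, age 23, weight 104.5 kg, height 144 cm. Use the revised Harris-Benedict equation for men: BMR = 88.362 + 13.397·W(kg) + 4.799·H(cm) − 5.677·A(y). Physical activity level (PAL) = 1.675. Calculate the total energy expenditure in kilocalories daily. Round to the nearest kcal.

3432 kilocalories daily

Harris-Benedict: BMR = 88.362 + 13.397(104.5) + 4.799(144) − 5.677(23) = 2048.8335 kcal/day.
TEE = BMR × activity factor = 2048.8335 × 1.675 = 3431.7961 kcal/day.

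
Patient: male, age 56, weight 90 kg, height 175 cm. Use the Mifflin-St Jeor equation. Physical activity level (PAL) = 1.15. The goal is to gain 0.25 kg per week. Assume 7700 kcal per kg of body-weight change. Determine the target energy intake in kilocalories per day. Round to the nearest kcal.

Mifflin-St Jeor (male): BMR = 10(90) + 6.25(175) − 5(56) + 5 = 900 + 1093.75 − 280 + 5 = 1718.75 kcal/day.
TEE = 1718.75 × 1.15 = 1976.5625 kcal/day.
Required daily surplus = 0.25 × 7700 ÷ 7 = 275 kcal/day.
Target intake = 1976.5625 + 275 = 2251.5625 kcal/day.

2252 kilocalories per day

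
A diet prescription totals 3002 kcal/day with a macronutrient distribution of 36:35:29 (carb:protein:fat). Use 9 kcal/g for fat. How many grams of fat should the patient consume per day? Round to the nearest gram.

97 g/day

Fat energy = 29% × 3002 = 870.58 kcal.
At 9 kcal/g: 870.58 ÷ 9 = 96.7311 g.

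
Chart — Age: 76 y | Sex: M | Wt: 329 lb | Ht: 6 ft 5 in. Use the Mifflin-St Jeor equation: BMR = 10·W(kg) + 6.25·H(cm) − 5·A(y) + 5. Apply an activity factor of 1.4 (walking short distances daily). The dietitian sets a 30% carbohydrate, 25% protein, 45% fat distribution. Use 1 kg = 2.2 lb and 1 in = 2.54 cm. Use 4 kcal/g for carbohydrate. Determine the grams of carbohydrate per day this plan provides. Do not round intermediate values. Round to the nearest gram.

Convert to metric: weight = 329 ÷ 2.2 = 149.5455 kg; height = (6×12 + 5) × 2.54 = 77 × 2.54 = 195.58 cm.
Mifflin-St Jeor (male): BMR = 10(149.5455) + 6.25(195.58) − 5(76) + 5 = 1495.4545 + 1222.375 − 380 + 5 = 2342.8295 kcal/day.
TEE = 2342.8295 × 1.4 = 3279.9614 kcal/day.
Carbohydrate energy = 30% × 3279.9614 = 983.9884 kcal.
Carbohydrate = 983.9884 ÷ 4 kcal/g = 245.9971 g.

246 g/day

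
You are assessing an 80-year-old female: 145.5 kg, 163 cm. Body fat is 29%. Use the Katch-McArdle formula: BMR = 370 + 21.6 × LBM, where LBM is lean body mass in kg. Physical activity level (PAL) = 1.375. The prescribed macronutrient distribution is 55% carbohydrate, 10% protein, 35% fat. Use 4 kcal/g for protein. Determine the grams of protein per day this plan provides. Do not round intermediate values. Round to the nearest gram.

89 g/day

LBM = 145.5 × (1 − 0.29) = 103.305 kg. Katch-McArdle: BMR = 370 + 21.6 × 103.305 = 2601.388 kcal/day.
TEE = 2601.388 × 1.375 = 3576.9085 kcal/day.
Protein energy = 10% × 3576.9085 = 357.6909 kcal.
Protein = 357.6909 ÷ 4 kcal/g = 89.4227 g.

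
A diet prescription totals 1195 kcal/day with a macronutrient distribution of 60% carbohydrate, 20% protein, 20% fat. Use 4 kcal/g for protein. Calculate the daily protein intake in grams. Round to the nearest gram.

Protein energy = 20% × 1195 = 239 kcal.
At 4 kcal/g: 239 ÷ 4 = 59.75 g.

60 g/day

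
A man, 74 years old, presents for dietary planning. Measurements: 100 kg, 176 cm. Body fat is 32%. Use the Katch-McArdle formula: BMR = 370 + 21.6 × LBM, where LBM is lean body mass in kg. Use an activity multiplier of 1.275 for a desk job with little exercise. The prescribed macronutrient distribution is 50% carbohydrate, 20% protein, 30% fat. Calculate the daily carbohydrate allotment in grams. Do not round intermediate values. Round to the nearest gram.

293 g/day

LBM = 100 × (1 − 0.32) = 68 kg. Katch-McArdle: BMR = 370 + 21.6 × 68 = 1838.8 kcal/day.
TEE = 1838.8 × 1.275 = 2344.47 kcal/day.
Carbohydrate energy = 50% × 2344.47 = 1172.235 kcal.
Carbohydrate = 1172.235 ÷ 4 kcal/g = 293.0588 g.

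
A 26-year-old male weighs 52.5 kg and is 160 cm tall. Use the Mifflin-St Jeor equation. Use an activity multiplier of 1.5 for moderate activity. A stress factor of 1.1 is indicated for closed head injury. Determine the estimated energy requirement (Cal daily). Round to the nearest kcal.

Mifflin-St Jeor (male): BMR = 10(52.5) + 6.25(160) − 5(26) + 5 = 525 + 1000 − 130 + 5 = 1400 kcal/day.
TEE = BMR × activity factor = 1400 × 1.5 = 2100 kcal/day.
Apply stress factor: 2100 × 1.1 = 2310 kcal/day.

2310 Cal daily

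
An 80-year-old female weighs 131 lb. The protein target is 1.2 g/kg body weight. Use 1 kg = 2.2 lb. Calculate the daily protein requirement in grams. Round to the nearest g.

71 g/day

Weight in kg = 131 ÷ 2.2 = 59.5455 kg.
Protein = 1.2 g/kg × 59.5455 kg = 71.4545 g/day.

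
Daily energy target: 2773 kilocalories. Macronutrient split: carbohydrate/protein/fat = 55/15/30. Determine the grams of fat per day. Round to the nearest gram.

92 g/day

Fat energy = 30% × 2773 = 831.9 kcal.
At 9 kcal/g: 831.9 ÷ 9 = 92.4333 g.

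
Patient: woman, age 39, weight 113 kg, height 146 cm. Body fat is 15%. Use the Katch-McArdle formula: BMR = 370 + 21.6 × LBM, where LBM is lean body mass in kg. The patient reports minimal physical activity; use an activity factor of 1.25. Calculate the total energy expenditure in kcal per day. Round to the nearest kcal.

3056 kcal per day

LBM = 113 × (1 − 0.15) = 96.05 kg. Katch-McArdle: BMR = 370 + 21.6 × 96.05 = 2444.68 kcal/day.
TEE = BMR × activity factor = 2444.68 × 1.25 = 3055.85 kcal/day.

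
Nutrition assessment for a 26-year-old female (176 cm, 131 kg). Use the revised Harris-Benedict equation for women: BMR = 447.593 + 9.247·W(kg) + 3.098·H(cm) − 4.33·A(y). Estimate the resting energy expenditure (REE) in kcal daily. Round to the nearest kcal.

Harris-Benedict: BMR = 447.593 + 9.247(131) + 3.098(176) − 4.33(26) = 2091.618 kcal/day.

2092 kcal daily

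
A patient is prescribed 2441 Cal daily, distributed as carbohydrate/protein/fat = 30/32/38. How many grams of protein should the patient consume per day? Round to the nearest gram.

195 g/day

Protein energy = 32% × 2441 = 781.12 kcal.
At 4 kcal/g: 781.12 ÷ 4 = 195.28 g.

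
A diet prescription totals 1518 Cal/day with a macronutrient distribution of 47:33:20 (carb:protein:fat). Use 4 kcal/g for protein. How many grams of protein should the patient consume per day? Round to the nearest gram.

125 g/day

Protein energy = 33% × 1518 = 500.94 kcal.
At 4 kcal/g: 500.94 ÷ 4 = 125.235 g.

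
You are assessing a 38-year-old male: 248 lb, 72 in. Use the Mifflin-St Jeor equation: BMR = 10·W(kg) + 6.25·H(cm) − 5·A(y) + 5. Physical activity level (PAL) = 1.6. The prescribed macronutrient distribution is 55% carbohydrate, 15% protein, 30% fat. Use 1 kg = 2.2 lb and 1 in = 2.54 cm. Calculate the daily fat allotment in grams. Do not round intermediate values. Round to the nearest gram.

Convert to metric: weight = 248 ÷ 2.2 = 112.7273 kg; height = 72 × 2.54 = 182.88 cm.
Mifflin-St Jeor (male): BMR = 10(112.7273) + 6.25(182.88) − 5(38) + 5 = 1127.2727 + 1143 − 190 + 5 = 2085.2727 kcal/day.
TEE = 2085.2727 × 1.6 = 3336.4364 kcal/day.
Fat energy = 30% × 3336.4364 = 1000.9309 kcal.
Fat = 1000.9309 ÷ 9 kcal/g = 111.2145 g.

111 g/day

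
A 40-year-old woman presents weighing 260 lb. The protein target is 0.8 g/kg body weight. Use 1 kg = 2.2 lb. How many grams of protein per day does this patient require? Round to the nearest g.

Weight in kg = 260 ÷ 2.2 = 118.1818 kg.
Protein = 0.8 g/kg × 118.1818 kg = 94.5455 g/day.

95 g/day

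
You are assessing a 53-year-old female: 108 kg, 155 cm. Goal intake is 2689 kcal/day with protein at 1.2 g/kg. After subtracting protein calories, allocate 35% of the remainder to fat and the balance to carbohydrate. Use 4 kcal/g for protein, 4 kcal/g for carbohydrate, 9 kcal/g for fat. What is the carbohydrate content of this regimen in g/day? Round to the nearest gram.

353 g/day

Protein = 1.2 × 108 = 129.6 g → 129.6 × 4 = 518.4 kcal.
Non-protein calories = 2689 − 518.4 = 2170.6 kcal.
Fat: 35% × 2170.6 = 759.71 kcal; carbohydrate: 1410.89 kcal.
Carbohydrate: 1410.89 kcal ÷ 4 kcal/g = 352.7225 g.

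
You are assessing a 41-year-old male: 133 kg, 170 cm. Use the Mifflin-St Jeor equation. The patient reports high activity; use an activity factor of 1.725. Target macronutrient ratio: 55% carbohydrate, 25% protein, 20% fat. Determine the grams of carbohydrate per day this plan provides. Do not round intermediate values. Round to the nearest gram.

520 g/day

Mifflin-St Jeor (male): BMR = 10(133) + 6.25(170) − 5(41) + 5 = 1330 + 1062.5 − 205 + 5 = 2192.5 kcal/day.
TEE = 2192.5 × 1.725 = 3782.0625 kcal/day.
Carbohydrate energy = 55% × 3782.0625 = 2080.1344 kcal.
Carbohydrate = 2080.1344 ÷ 4 kcal/g = 520.0336 g.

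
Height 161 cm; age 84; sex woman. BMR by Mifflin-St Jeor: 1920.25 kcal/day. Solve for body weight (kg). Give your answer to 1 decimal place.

1920.25 = 10·W + 6.25(161) − 5(84) − 161
10·W = 1920.25 − 425.25 = 1495, so W = 149.5 kg.

149.5 kg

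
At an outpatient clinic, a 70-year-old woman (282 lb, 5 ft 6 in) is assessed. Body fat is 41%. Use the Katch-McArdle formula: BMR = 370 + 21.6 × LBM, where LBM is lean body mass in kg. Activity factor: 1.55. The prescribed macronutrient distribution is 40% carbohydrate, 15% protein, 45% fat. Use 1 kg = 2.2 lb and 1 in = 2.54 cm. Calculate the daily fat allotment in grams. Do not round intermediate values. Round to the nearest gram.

155 g/day

Convert to metric: weight = 282 ÷ 2.2 = 128.1818 kg; height = (5×12 + 6) × 2.54 = 66 × 2.54 = 167.64 cm.
LBM = 128.1818 × (1 − 0.41) = 75.6273 kg. Katch-McArdle: BMR = 370 + 21.6 × 75.6273 = 2003.5491 kcal/day.
TEE = 2003.5491 × 1.55 = 3105.5011 kcal/day.
Fat energy = 45% × 3105.5011 = 1397.4755 kcal.
Fat = 1397.4755 ÷ 9 kcal/g = 155.2751 g.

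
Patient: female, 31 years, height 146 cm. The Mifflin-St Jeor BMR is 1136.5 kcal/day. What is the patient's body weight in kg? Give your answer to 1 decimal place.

1136.5 = 10·W + 6.25(146) − 5(31) − 161
10·W = 1136.5 − 596.5 = 540, so W = 54 kg.

54.0 kg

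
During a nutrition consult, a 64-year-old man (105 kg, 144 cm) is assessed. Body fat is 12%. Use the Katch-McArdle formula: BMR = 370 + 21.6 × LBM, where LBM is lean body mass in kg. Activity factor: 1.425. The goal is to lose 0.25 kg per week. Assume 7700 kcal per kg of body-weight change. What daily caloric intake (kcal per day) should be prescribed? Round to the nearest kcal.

LBM = 105 × (1 − 0.12) = 92.4 kg. Katch-McArdle: BMR = 370 + 21.6 × 92.4 = 2365.84 kcal/day.
TEE = 2365.84 × 1.425 = 3371.322 kcal/day.
Required daily deficit = 0.25 × 7700 ÷ 7 = 275 kcal/day.
Target intake = 3371.322 − 275 = 3096.322 kcal/day.

3096 kcal per day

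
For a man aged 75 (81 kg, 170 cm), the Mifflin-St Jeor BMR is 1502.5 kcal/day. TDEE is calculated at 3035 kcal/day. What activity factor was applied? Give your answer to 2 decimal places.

Activity factor = TEE ÷ BMR = 3035 ÷ 1502.5 = 2.02.

2.02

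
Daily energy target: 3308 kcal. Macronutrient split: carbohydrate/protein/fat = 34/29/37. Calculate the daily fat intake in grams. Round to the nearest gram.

136 g/day

Fat energy = 37% × 3308 = 1223.96 kcal.
At 9 kcal/g: 1223.96 ÷ 9 = 135.9956 g.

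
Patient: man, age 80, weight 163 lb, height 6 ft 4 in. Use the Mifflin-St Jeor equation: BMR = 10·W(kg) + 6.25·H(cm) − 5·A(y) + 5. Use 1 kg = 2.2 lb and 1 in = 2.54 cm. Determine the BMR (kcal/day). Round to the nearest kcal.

1552 kcal/day

Convert to metric: weight = 163 ÷ 2.2 = 74.0909 kg; height = (6×12 + 4) × 2.54 = 76 × 2.54 = 193.04 cm.
Mifflin-St Jeor (male): BMR = 10(74.0909) + 6.25(193.04) − 5(80) + 5 = 740.9091 + 1206.5 − 400 + 5 = 1552.4091 kcal/day.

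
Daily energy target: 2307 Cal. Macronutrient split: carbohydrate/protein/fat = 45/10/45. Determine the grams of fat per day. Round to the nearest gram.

115 g/day

Fat energy = 45% × 2307 = 1038.15 kcal.
At 9 kcal/g: 1038.15 ÷ 9 = 115.35 g.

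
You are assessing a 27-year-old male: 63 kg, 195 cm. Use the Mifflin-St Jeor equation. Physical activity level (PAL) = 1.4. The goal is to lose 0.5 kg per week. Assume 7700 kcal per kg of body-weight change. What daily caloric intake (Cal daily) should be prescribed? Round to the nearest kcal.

Mifflin-St Jeor (male): BMR = 10(63) + 6.25(195) − 5(27) + 5 = 630 + 1218.75 − 135 + 5 = 1718.75 kcal/day.
TEE = 1718.75 × 1.4 = 2406.25 kcal/day.
Required daily deficit = 0.5 × 7700 ÷ 7 = 550 kcal/day.
Target intake = 2406.25 − 550 = 1856.25 kcal/day.

1856 Cal daily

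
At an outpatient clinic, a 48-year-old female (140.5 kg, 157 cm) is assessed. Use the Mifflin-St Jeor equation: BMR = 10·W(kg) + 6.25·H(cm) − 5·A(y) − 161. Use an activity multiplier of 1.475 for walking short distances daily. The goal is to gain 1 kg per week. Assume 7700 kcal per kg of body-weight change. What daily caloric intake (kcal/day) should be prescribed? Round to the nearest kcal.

4028 kcal/day

Mifflin-St Jeor (female): BMR = 10(140.5) + 6.25(157) − 5(48) − 161 = 1405 + 981.25 − 240 − 161 = 1985.25 kcal/day.
TEE = 1985.25 × 1.475 = 2928.2438 kcal/day.
Required daily surplus = 1 × 7700 ÷ 7 = 1100 kcal/day.
Target intake = 2928.2438 + 1100 = 4028.2438 kcal/day.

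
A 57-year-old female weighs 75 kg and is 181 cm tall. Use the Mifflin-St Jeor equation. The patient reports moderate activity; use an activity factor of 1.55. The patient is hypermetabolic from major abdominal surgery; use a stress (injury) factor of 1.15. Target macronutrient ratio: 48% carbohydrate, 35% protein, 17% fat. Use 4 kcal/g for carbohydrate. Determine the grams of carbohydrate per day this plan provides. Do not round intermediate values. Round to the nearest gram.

307 g/day

Mifflin-St Jeor (female): BMR = 10(75) + 6.25(181) − 5(57) − 161 = 750 + 1131.25 − 285 − 161 = 1435.25 kcal/day.
TEE = 1435.25 × 1.55 = 2224.6375 kcal/day.
With stress factor 1.15: 2224.6375 × 1.15 = 2558.3331 kcal/day.
Carbohydrate energy = 48% × 2558.3331 = 1227.9999 kcal.
Carbohydrate = 1227.9999 ÷ 4 kcal/g = 307 g.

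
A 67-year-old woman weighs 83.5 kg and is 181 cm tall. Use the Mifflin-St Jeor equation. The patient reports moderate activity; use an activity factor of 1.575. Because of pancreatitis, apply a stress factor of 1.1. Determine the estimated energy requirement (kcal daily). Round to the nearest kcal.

2547 kcal daily

Mifflin-St Jeor (female): BMR = 10(83.5) + 6.25(181) − 5(67) − 161 = 835 + 1131.25 − 335 − 161 = 1470.25 kcal/day.
TEE = BMR × activity factor = 1470.25 × 1.575 = 2315.6438 kcal/day.
Apply stress factor: 2315.6438 × 1.1 = 2547.2081 kcal/day.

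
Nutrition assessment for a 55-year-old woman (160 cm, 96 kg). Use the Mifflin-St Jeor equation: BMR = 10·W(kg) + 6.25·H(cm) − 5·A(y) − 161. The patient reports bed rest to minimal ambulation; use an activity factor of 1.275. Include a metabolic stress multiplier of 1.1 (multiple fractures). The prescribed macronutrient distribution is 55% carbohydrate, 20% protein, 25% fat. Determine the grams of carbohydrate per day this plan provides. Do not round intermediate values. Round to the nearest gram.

294 g/day

Mifflin-St Jeor (female): BMR = 10(96) + 6.25(160) − 5(55) − 161 = 960 + 1000 − 275 − 161 = 1524 kcal/day.
TEE = 1524 × 1.275 = 1943.1 kcal/day.
With stress factor 1.1: 1943.1 × 1.1 = 2137.41 kcal/day.
Carbohydrate energy = 55% × 2137.41 = 1175.5755 kcal.
Carbohydrate = 1175.5755 ÷ 4 kcal/g = 293.8939 g.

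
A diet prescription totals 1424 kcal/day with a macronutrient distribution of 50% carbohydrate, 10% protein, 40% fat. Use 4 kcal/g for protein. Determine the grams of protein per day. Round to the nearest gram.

36 g/day

Protein energy = 10% × 1424 = 142.4 kcal.
At 4 kcal/g: 142.4 ÷ 4 = 35.6 g.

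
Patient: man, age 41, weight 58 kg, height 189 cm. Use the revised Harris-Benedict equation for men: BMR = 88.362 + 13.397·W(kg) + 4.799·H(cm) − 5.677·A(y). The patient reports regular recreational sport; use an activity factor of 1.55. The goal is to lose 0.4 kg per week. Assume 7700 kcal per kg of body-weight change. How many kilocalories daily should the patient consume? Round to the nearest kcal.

Harris-Benedict: BMR = 88.362 + 13.397(58) + 4.799(189) − 5.677(41) = 1539.642 kcal/day.
TEE = 1539.642 × 1.55 = 2386.4451 kcal/day.
Required daily deficit = 0.4 × 7700 ÷ 7 = 440 kcal/day.
Target intake = 2386.4451 − 440 = 1946.4451 kcal/day.

1946 kilocalories daily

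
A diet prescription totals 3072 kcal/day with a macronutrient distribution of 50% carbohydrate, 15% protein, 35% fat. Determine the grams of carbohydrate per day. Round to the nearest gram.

Carbohydrate energy = 50% × 3072 = 1536 kcal.
At 4 kcal/g: 1536 ÷ 4 = 384 g.

384 g/day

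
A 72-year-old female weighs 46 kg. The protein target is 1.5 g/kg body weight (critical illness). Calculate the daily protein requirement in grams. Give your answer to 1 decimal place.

Protein = 1.5 g/kg × 46 kg = 69 g/day.

69.0 g/day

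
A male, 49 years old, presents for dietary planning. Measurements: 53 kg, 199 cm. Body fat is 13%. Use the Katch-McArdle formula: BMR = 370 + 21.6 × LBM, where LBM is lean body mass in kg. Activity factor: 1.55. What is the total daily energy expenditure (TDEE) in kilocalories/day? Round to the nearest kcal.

2117 kilocalories/day

LBM = 53 × (1 − 0.13) = 46.11 kg. Katch-McArdle: BMR = 370 + 21.6 × 46.11 = 1365.976 kcal/day.
TEE = BMR × activity factor = 1365.976 × 1.55 = 2117.2628 kcal/day.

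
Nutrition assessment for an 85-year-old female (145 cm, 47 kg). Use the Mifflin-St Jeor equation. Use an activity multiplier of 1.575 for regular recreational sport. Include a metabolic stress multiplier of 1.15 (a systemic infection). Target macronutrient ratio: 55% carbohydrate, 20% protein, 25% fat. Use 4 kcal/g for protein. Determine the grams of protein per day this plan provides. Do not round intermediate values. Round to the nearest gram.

Mifflin-St Jeor (female): BMR = 10(47) + 6.25(145) − 5(85) − 161 = 470 + 906.25 − 425 − 161 = 790.25 kcal/day.
TEE = 790.25 × 1.575 = 1244.6438 kcal/day.
With stress factor 1.15: 1244.6438 × 1.15 = 1431.3403 kcal/day.
Protein energy = 20% × 1431.3403 = 286.2681 kcal.
Protein = 286.2681 ÷ 4 kcal/g = 71.567 g.

72 g/day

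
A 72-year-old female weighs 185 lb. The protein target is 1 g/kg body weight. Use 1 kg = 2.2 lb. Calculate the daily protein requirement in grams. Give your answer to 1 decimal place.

Weight in kg = 185 ÷ 2.2 = 84.0909 kg.
Protein = 1 g/kg × 84.0909 kg = 84.0909 g/day.

84.1 g/day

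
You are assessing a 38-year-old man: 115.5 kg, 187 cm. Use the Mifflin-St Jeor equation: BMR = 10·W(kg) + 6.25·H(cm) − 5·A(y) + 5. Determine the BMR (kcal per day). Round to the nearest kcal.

2139 kcal per day

Mifflin-St Jeor (male): BMR = 10(115.5) + 6.25(187) − 5(38) + 5 = 1155 + 1168.75 − 190 + 5 = 2138.75 kcal/day.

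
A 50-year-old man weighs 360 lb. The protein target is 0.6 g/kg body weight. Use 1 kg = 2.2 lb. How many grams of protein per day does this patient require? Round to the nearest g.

98 g/day

Weight in kg = 360 ÷ 2.2 = 163.6364 kg.
Protein = 0.6 g/kg × 163.6364 kg = 98.1818 g/day.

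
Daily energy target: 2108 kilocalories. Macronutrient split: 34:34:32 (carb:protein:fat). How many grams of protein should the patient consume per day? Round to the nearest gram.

179 g/day

Protein energy = 34% × 2108 = 716.72 kcal.
At 4 kcal/g: 716.72 ÷ 4 = 179.18 g.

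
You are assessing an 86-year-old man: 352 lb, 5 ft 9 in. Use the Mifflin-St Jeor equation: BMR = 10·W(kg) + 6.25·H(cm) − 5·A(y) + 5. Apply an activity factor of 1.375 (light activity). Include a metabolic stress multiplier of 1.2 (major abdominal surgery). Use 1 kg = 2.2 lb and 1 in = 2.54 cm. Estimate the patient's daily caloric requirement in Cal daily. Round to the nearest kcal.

3746 Cal daily

Convert to metric: weight = 352 ÷ 2.2 = 160 kg; height = (5×12 + 9) × 2.54 = 69 × 2.54 = 175.26 cm.
Mifflin-St Jeor (male): BMR = 10(160) + 6.25(175.26) − 5(86) + 5 = 1600 + 1095.375 − 430 + 5 = 2270.375 kcal/day.
TEE = BMR × activity factor = 2270.375 × 1.375 = 3121.7656 kcal/day.
Apply stress factor: 3121.7656 × 1.2 = 3746.1188 kcal/day.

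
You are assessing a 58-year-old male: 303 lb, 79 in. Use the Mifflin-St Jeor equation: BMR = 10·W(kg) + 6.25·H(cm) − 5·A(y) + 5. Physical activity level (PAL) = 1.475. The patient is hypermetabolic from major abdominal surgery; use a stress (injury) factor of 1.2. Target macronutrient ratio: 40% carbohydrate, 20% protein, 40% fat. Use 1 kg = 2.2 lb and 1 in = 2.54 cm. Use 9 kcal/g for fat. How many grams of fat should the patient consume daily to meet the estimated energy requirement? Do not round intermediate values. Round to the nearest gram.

Convert to metric: weight = 303 ÷ 2.2 = 137.7273 kg; height = 79 × 2.54 = 200.66 cm.
Mifflin-St Jeor (male): BMR = 10(137.7273) + 6.25(200.66) − 5(58) + 5 = 1377.2727 + 1254.125 − 290 + 5 = 2346.3977 kcal/day.
TEE = 2346.3977 × 1.475 = 3460.9366 kcal/day.
With stress factor 1.2: 3460.9366 × 1.2 = 4153.124 kcal/day.
Fat energy = 40% × 4153.124 = 1661.2496 kcal.
Fat = 1661.2496 ÷ 9 kcal/g = 184.5833 g.

185 g/day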